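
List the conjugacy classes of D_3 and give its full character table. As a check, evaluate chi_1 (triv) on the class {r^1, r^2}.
Conjugacy classes: {e} of size 1, {r^1, r^2} of size 2, {s, sr, ..., sr^2} of size 3.
Character table:
  irrep \ class              {e} (size 1)  {r^1, r^2} (size 2)  {s, sr, ..., sr^2} (size 3)
  chi_1 (triv)               1             1                    1                          
  chi_2 (sign: r->1, s->-1)  1             1                    -1                         
  chi_3 (2d, j=1)            2             -1                   0                          

Spot check: chi_1 (triv) on {r^1, r^2} = 1.

Proof sketch: D_3 has order 2*3 = 6 with 3 conjugacy classes, hence 3 irreducibles. Sum of squared dims 1 + 1 + 4 = 6 = |G|. Linear characters come from the abelianisation; the 2-dimensional irreps have character r^k -> 2*cos(2*pi*j*k/3), reflections -> 0.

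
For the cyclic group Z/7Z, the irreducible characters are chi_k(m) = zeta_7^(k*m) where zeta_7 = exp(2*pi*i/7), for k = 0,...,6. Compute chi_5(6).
chi_5(6) = zeta_7^30 = exp(4*I*pi/7)

Derivation: chi_5(6) = zeta_7^(5*6) = zeta_7^30. Since zeta_7^7 = 1, this equals zeta_7^2 = exp(2*pi*i*2/7) = exp(4*I*pi/7).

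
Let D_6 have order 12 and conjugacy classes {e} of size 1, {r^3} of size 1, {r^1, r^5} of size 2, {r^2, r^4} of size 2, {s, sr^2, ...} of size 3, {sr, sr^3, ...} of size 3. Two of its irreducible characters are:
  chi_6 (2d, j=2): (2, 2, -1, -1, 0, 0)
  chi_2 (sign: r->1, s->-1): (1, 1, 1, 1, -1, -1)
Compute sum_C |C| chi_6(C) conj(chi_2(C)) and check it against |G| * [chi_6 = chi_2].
Sum = 0; so <chi_6, chi_2> = 0 (distinct irreducibles are orthogonal).

Why: Compute term by term over conjugacy classes (|C| * chi_6(C) * conj(chi_2(C))):
  1*(2)*conj(1) + 1*(2)*conj(1) + 2*(-1)*conj(1) + 2*(-1)*conj(1) + 3*(0)*conj(-1) + 3*(0)*conj(-1)
  = (2) + (2) + (-2) + (-2) + (0) + (0)
  = 0.
Dividing by |G| = 12 gives 0/12 = 0, matching the row-orthogonality relation <chi_6, chi_2> = [chi_6 = chi_2].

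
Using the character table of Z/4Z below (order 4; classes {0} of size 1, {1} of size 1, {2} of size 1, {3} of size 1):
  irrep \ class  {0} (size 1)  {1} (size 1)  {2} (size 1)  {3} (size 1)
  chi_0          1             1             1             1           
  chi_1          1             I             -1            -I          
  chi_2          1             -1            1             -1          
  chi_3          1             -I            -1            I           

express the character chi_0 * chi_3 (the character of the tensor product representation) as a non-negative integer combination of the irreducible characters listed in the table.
chi_0 tensor chi_3 = chi_3 (all other irreducibles have multiplicity 0).

Derivation: The character of a tensor product is the pointwise product (chi_0 * chi_3)(C) = chi_0(C) * chi_3(C):
  {0}: (1)*(1), {1}: (1)*(-I), {2}: (1)*(-1), {3}: (1)*(I)
so (chi_0 * chi_3) takes values
  {0} -> 1, {1} -> -I, {2} -> -1, {3} -> I.
Now take the inner product of this character with each irreducible chi from the table, <chi_0*chi_3, chi> = (1/4) sum_C |C| (chi_0*chi_3)(C) conj(chi(C)):
  <chi_0*chi_3, chi_0> = (1/4)[1*(1)*conj(1) + 1*(-I)*conj(1) + 1*(-1)*conj(1) + 1*(I)*conj(1)]
      = (1/4)[(1) + (-I) + (-1) + (I)] = 0/4 = 0
  <chi_0*chi_3, chi_1> = (1/4)[1*(1)*conj(1) + 1*(-I)*conj(I) + 1*(-1)*conj(-1) + 1*(I)*conj(-I)]
      = (1/4)[(1) + (-1) + (1) + (-1)] = 0/4 = 0
  <chi_0*chi_3, chi_2> = (1/4)[1*(1)*conj(1) + 1*(-I)*conj(-1) + 1*(-1)*conj(1) + 1*(I)*conj(-1)]
      = (1/4)[(1) + (I) + (-1) + (-I)] = 0/4 = 0
  <chi_0*chi_3, chi_3> = (1/4)[1*(1)*conj(1) + 1*(-I)*conj(-I) + 1*(-1)*conj(-1) + 1*(I)*conj(I)]
      = (1/4)[(1) + (1) + (1) + (1)] = 4/4 = 1
(Exp terms are combined using exp(i*s)*conj(exp(i*t)) = exp(i*(s-t)), and sums of them are collapsed using the identity that for every m > 1 the m distinct m-th roots of unity sum to 0, e.g. 1 + exp(2*I*pi/3) + exp(-2*I*pi/3) = 0.)
Hence the multiplicities are chi_3: 1. Dimension check: dim(chi_0)*dim(chi_3) = 1*1 = 1 and sum (mult * dim) = 1*1 = 1.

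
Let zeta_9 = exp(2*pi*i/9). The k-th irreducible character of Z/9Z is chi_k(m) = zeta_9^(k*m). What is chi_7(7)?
chi_7(7) = zeta_9^49 = exp(8*I*pi/9)

Justification: chi_7(7) = zeta_9^(7*7) = zeta_9^49. Since zeta_9^9 = 1, this equals zeta_9^4 = exp(2*pi*i*4/9) = exp(8*I*pi/9).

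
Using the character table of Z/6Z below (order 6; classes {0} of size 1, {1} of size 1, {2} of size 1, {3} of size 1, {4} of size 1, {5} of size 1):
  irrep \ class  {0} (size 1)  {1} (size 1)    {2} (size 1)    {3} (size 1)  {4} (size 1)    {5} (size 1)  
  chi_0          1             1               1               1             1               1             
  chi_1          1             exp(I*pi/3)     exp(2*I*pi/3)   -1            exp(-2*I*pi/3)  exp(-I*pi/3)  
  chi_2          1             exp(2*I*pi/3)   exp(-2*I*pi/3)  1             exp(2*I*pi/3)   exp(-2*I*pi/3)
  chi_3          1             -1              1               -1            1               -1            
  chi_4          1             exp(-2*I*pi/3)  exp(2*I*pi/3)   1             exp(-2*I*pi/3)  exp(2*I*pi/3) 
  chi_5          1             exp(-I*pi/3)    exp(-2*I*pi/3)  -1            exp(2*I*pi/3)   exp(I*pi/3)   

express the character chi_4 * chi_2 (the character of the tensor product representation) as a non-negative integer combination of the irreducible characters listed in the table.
chi_4 tensor chi_2 = chi_0 (all other irreducibles have multiplicity 0).

Explanation: The character of a tensor product is the pointwise product (chi_4 * chi_2)(C) = chi_4(C) * chi_2(C):
  {0}: (1)*(1), {1}: (exp(-2*I*pi/3))*(exp(2*I*pi/3)), {2}: (exp(2*I*pi/3))*(exp(-2*I*pi/3)), {3}: (1)*(1), {4}: (exp(-2*I*pi/3))*(exp(2*I*pi/3)), {5}: (exp(2*I*pi/3))*(exp(-2*I*pi/3))
so (chi_4 * chi_2) takes values
  {0} -> 1, {1} -> 1, {2} -> 1, {3} -> 1, {4} -> 1, {5} -> 1.
Now take the inner product of this character with each irreducible chi from the table, <chi_4*chi_2, chi> = (1/6) sum_C |C| (chi_4*chi_2)(C) conj(chi(C)):
  <chi_4*chi_2, chi_0> = (1/6)[1*(1)*conj(1) + 1*(1)*conj(1) + 1*(1)*conj(1) + 1*(1)*conj(1) + 1*(1)*conj(1) + 1*(1)*conj(1)]
      = (1/6)[(1) + (1) + (1) + (1) + (1) + (1)] = 6/6 = 1
  <chi_4*chi_2, chi_1> = (1/6)[1*(1)*conj(1) + 1*(1)*conj(exp(I*pi/3)) + 1*(1)*conj(exp(2*I*pi/3)) + 1*(1)*conj(-1) + 1*(1)*conj(exp(-2*I*pi/3)) + 1*(1)*conj(exp(-I*pi/3))]
      = (1/6)[(1) + (exp(-I*pi/3)) + (exp(-2*I*pi/3)) + (-1) + (exp(2*I*pi/3)) + (exp(I*pi/3))] = 0/6 = 0
  <chi_4*chi_2, chi_2> = (1/6)[1*(1)*conj(1) + 1*(1)*conj(exp(2*I*pi/3)) + 1*(1)*conj(exp(-2*I*pi/3)) + 1*(1)*conj(1) + 1*(1)*conj(exp(2*I*pi/3)) + 1*(1)*conj(exp(-2*I*pi/3))]
      = (1/6)[(1) + (exp(-2*I*pi/3)) + (exp(2*I*pi/3)) + (1) + (exp(-2*I*pi/3)) + (exp(2*I*pi/3))] = 0/6 = 0
  <chi_4*chi_2, chi_3> = (1/6)[1*(1)*conj(1) + 1*(1)*conj(-1) + 1*(1)*conj(1) + 1*(1)*conj(-1) + 1*(1)*conj(1) + 1*(1)*conj(-1)]
      = (1/6)[(1) + (-1) + (1) + (-1) + (1) + (-1)] = 0/6 = 0
  <chi_4*chi_2, chi_4> = (1/6)[1*(1)*conj(1) + 1*(1)*conj(exp(-2*I*pi/3)) + 1*(1)*conj(exp(2*I*pi/3)) + 1*(1)*conj(1) + 1*(1)*conj(exp(-2*I*pi/3)) + 1*(1)*conj(exp(2*I*pi/3))]
      = (1/6)[(1) + (exp(2*I*pi/3)) + (exp(-2*I*pi/3)) + (1) + (exp(2*I*pi/3)) + (exp(-2*I*pi/3))] = 0/6 = 0
  <chi_4*chi_2, chi_5> = (1/6)[1*(1)*conj(1) + 1*(1)*conj(exp(-I*pi/3)) + 1*(1)*conj(exp(-2*I*pi/3)) + 1*(1)*conj(-1) + 1*(1)*conj(exp(2*I*pi/3)) + 1*(1)*conj(exp(I*pi/3))]
      = (1/6)[(1) + (exp(I*pi/3)) + (exp(2*I*pi/3)) + (-1) + (exp(-2*I*pi/3)) + (exp(-I*pi/3))] = 0/6 = 0
(Exp terms are combined using exp(i*s)*conj(exp(i*t)) = exp(i*(s-t)), and sums of them are collapsed using the identity that for every m > 1 the m distinct m-th roots of unity sum to 0, e.g. 1 + exp(2*I*pi/3) + exp(-2*I*pi/3) = 0.)
Hence the multiplicities are chi_0: 1. Dimension check: dim(chi_4)*dim(chi_2) = 1*1 = 1 and sum (mult * dim) = 1*1 = 1.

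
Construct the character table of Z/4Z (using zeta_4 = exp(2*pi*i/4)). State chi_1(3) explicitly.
Character table of Z/4Z (irreps indexed chi_0,...,chi_3 with chi_k(m) = zeta_4^(k*m), zeta_4 = exp(2*pi*i/4)):
  irrep \ class  {0} (size 1)  {1} (size 1)  {2} (size 1)  {3} (size 1)
  chi_0          1             1             1             1           
  chi_1          1             I             -1            -I          
  chi_2          1             -1            1             -1          
  chi_3          1             -I            -1            I           

Spot check: chi_1(3) = zeta_4^(1*3) = zeta_4^3 = -I.

Justification: Z/4Z is abelian, so all 4 irreducible complex representations are 1-dimensional. They are given by chi_k(m) = zeta_4^(k*m) for k = 0,...,3. Row orthogonality: sum_m chi_k(m) conj(chi_l(m)) = 4 * [k = l].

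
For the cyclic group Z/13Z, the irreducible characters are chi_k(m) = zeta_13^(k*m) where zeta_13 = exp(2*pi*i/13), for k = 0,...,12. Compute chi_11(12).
chi_11(12) = zeta_13^132 = exp(4*I*pi/13)

chi_11(12) = zeta_13^(11*12) = zeta_13^132. Since zeta_13^13 = 1, this equals zeta_13^2 = exp(2*pi*i*2/13) = exp(4*I*pi/13).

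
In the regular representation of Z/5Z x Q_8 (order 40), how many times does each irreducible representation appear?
Each irreducible V_i of dimension d_i appears with multiplicity d_i, i.e. rho_reg = (direct sum over all irreducibles V_i) d_i V_i. The irreducible dimensions for Z/5Z x Q_8 are 1, 1, 1, 1, 1, 1, 1, 1, 1, 1, 1, 1, 1, 1, 1, 1, 1, 1, 1, 1, 2, 2, 2, 2, 2: 20 irreducibles of dimension 1, each with multiplicity 1; 5 irreducibles of dimension 2, each with multiplicity 2. Total dimension 20*1*1 + 5*2*2 = 40 = |G|.

Argument: General theorem: in the regular representation of a finite group G, each irreducible appears with multiplicity equal to its dimension. Check: dim(rho_reg) = sum d_i^2 = 1 + 1 + 1 + 1 + 1 + 1 + 1 + 1 + 1 + 1 + 1 + 1 + 1 + 1 + 1 + 1 + 1 + 1 + 1 + 1 + 4 + 4 + 4 + 4 + 4 = 40 = |G|.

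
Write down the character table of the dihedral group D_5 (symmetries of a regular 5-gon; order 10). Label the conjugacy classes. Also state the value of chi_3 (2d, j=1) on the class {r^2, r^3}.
Conjugacy classes: {e} of size 1, {r^1, r^4} of size 2, {r^2, r^3} of size 2, {s, sr, ..., sr^4} of size 5.
Character table:
  irrep \ class              {e} (size 1)  {r^1, r^4} (size 2)  {r^2, r^3} (size 2)  {s, sr, ..., sr^4} (size 5)
  chi_1 (triv)               1             1                    1                    1                          
  chi_2 (sign: r->1, s->-1)  1             1                    1                    -1                         
  chi_3 (2d, j=1)            2             -1/2 + sqrt(5)/2     -sqrt(5)/2 - 1/2     0                          
  chi_4 (2d, j=2)            2             -sqrt(5)/2 - 1/2     -1/2 + sqrt(5)/2     0                          

Spot check: chi_3 (2d, j=1) on {r^2, r^3} = -sqrt(5)/2 - 1/2.

Why: D_5 has order 2*5 = 10 with 4 conjugacy classes, hence 4 irreducibles. Sum of squared dims 1 + 1 + 4 + 4 = 10 = |G|. Linear characters come from the abelianisation; the 2-dimensional irreps have character r^k -> 2*cos(2*pi*j*k/5), reflections -> 0.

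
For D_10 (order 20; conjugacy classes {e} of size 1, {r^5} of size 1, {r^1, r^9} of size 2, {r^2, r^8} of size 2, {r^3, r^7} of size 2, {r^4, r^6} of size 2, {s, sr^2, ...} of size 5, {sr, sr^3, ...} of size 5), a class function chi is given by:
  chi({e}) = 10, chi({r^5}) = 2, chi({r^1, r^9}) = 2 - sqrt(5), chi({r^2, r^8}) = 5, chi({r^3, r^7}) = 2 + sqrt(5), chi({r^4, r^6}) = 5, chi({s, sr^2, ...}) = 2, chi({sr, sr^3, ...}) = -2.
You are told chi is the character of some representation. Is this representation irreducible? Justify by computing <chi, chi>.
Not irreducible (reducible): <chi, chi> = 14 > 1.

Derivation: <chi, chi> = (1/|G|) sum_C |C| * |chi(C)|^2 = (1/20)[1*|10|^2 + 1*|2|^2 + 2*|2 - sqrt(5)|^2 + 2*|5|^2 + 2*|2 + sqrt(5)|^2 + 2*|5|^2 + 5*|2|^2 + 5*|-2|^2]
  = (1/20)[(100) + (4) + (18 - 8*sqrt(5)) + (50) + (8*sqrt(5) + 18) + (50) + (20) + (20)] = 280/20 = 14.
A character is irreducible iff <chi, chi> = 1, so this representation is reducible.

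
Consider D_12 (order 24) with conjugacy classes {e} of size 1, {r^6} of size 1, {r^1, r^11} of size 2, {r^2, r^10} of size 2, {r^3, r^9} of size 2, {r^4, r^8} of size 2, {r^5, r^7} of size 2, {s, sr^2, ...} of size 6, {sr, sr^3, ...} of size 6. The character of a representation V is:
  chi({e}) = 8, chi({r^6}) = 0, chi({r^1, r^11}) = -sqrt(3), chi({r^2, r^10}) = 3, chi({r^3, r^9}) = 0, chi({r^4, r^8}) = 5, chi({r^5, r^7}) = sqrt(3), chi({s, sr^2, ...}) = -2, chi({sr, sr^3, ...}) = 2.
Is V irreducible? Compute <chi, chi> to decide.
Not irreducible (reducible): <chi, chi> = 8 > 1.

<chi, chi> = (1/|G|) sum_C |C| * |chi(C)|^2 = (1/24)[1*|8|^2 + 1*|0|^2 + 2*|-sqrt(3)|^2 + 2*|3|^2 + 2*|0|^2 + 2*|5|^2 + 2*|sqrt(3)|^2 + 6*|-2|^2 + 6*|2|^2]
  = (1/24)[(64) + (0) + (6) + (18) + (0) + (50) + (6) + (24) + (24)] = 192/24 = 8.
A character is irreducible iff <chi, chi> = 1, so this representation is reducible.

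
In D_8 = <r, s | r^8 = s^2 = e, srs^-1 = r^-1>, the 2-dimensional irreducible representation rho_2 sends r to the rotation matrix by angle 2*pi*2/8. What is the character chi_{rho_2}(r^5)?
chi_{rho_2}(r^5) = 2*cos(2*pi*2*5/8) = 0

Derivation: rho_2(r^5) is rotation by angle 2*pi*2*5/8, whose trace is 2*cos(2*pi*2*5/8) = 0.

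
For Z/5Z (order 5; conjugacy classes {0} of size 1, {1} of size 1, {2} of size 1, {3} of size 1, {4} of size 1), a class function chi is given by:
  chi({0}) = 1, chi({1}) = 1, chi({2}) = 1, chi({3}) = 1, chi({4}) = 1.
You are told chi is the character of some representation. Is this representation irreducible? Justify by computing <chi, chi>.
Irreducible: <chi, chi> = 1.

Explanation: <chi, chi> = (1/|G|) sum_C |C| * |chi(C)|^2 = (1/5)[1*|1|^2 + 1*|1|^2 + 1*|1|^2 + 1*|1|^2 + 1*|1|^2]
  = (1/5)[(1) + (1) + (1) + (1) + (1)] = 5/5 = 1.
(Exp terms are combined using exp(i*s)*conj(exp(i*t)) = exp(i*(s-t)), and sums of them are collapsed using the identity that for every m > 1 the m distinct m-th roots of unity sum to 0, e.g. 1 + exp(2*I*pi/3) + exp(-2*I*pi/3) = 0.)
A character is irreducible iff <chi, chi> = 1, so this representation is irreducible.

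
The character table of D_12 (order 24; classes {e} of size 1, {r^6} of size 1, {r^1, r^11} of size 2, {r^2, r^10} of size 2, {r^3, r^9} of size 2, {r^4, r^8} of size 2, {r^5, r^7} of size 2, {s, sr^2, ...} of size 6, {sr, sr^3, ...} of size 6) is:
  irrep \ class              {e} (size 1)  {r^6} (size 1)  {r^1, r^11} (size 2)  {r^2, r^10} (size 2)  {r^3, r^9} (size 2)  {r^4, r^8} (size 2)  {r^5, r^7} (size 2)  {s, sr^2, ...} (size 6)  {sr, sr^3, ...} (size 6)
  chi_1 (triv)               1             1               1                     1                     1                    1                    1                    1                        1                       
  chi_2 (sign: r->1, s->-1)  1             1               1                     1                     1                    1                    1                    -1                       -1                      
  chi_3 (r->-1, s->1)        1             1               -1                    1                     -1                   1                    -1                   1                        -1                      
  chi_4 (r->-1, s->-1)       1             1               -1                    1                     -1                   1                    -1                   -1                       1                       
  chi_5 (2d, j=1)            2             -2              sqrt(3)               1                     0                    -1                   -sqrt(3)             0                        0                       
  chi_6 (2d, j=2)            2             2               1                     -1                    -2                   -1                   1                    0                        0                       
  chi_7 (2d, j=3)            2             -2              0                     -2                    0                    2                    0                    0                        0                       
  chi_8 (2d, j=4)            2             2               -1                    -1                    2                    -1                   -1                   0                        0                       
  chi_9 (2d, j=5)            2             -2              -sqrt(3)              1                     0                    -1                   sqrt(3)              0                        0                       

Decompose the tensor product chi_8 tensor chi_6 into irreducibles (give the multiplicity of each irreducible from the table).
chi_8 tensor chi_6 = chi_3 + chi_4 + chi_6 (all other irreducibles have multiplicity 0).

Proof sketch: The character of a tensor product is the pointwise product (chi_8 * chi_6)(C) = chi_8(C) * chi_6(C):
  {e}: (2)*(2), {r^6}: (2)*(2), {r^1, r^11}: (-1)*(1), {r^2, r^10}: (-1)*(-1), {r^3, r^9}: (2)*(-2), {r^4, r^8}: (-1)*(-1), {r^5, r^7}: (-1)*(1), {s, sr^2, ...}: (0)*(0), {sr, sr^3, ...}: (0)*(0)
so (chi_8 * chi_6) takes values
  {e} -> 4, {r^6} -> 4, {r^1, r^11} -> -1, {r^2, r^10} -> 1, {r^3, r^9} -> -4, {r^4, r^8} -> 1, {r^5, r^7} -> -1, {s, sr^2, ...} -> 0, {sr, sr^3, ...} -> 0.
Now take the inner product of this character with each irreducible chi from the table, <chi_8*chi_6, chi> = (1/24) sum_C |C| (chi_8*chi_6)(C) conj(chi(C)):
  <chi_8*chi_6, chi_1> = (1/24)[1*(4)*conj(1) + 1*(4)*conj(1) + 2*(-1)*conj(1) + 2*(1)*conj(1) + 2*(-4)*conj(1) + 2*(1)*conj(1) + 2*(-1)*conj(1) + 6*(0)*conj(1) + 6*(0)*conj(1)]
      = (1/24)[(4) + (4) + (-2) + (2) + (-8) + (2) + (-2) + (0) + (0)] = 0/24 = 0
  <chi_8*chi_6, chi_2> = (1/24)[1*(4)*conj(1) + 1*(4)*conj(1) + 2*(-1)*conj(1) + 2*(1)*conj(1) + 2*(-4)*conj(1) + 2*(1)*conj(1) + 2*(-1)*conj(1) + 6*(0)*conj(-1) + 6*(0)*conj(-1)]
      = (1/24)[(4) + (4) + (-2) + (2) + (-8) + (2) + (-2) + (0) + (0)] = 0/24 = 0
  <chi_8*chi_6, chi_3> = (1/24)[1*(4)*conj(1) + 1*(4)*conj(1) + 2*(-1)*conj(-1) + 2*(1)*conj(1) + 2*(-4)*conj(-1) + 2*(1)*conj(1) + 2*(-1)*conj(-1) + 6*(0)*conj(1) + 6*(0)*conj(-1)]
      = (1/24)[(4) + (4) + (2) + (2) + (8) + (2) + (2) + (0) + (0)] = 24/24 = 1
  <chi_8*chi_6, chi_4> = (1/24)[1*(4)*conj(1) + 1*(4)*conj(1) + 2*(-1)*conj(-1) + 2*(1)*conj(1) + 2*(-4)*conj(-1) + 2*(1)*conj(1) + 2*(-1)*conj(-1) + 6*(0)*conj(-1) + 6*(0)*conj(1)]
      = (1/24)[(4) + (4) + (2) + (2) + (8) + (2) + (2) + (0) + (0)] = 24/24 = 1
  <chi_8*chi_6, chi_5> = (1/24)[1*(4)*conj(2) + 1*(4)*conj(-2) + 2*(-1)*conj(sqrt(3)) + 2*(1)*conj(1) + 2*(-4)*conj(0) + 2*(1)*conj(-1) + 2*(-1)*conj(-sqrt(3)) + 6*(0)*conj(0) + 6*(0)*conj(0)]
      = (1/24)[(8) + (-8) + (-2*sqrt(3)) + (2) + (0) + (-2) + (2*sqrt(3)) + (0) + (0)] = 0/24 = 0
  <chi_8*chi_6, chi_6> = (1/24)[1*(4)*conj(2) + 1*(4)*conj(2) + 2*(-1)*conj(1) + 2*(1)*conj(-1) + 2*(-4)*conj(-2) + 2*(1)*conj(-1) + 2*(-1)*conj(1) + 6*(0)*conj(0) + 6*(0)*conj(0)]
      = (1/24)[(8) + (8) + (-2) + (-2) + (16) + (-2) + (-2) + (0) + (0)] = 24/24 = 1
  <chi_8*chi_6, chi_7> = (1/24)[1*(4)*conj(2) + 1*(4)*conj(-2) + 2*(-1)*conj(0) + 2*(1)*conj(-2) + 2*(-4)*conj(0) + 2*(1)*conj(2) + 2*(-1)*conj(0) + 6*(0)*conj(0) + 6*(0)*conj(0)]
      = (1/24)[(8) + (-8) + (0) + (-4) + (0) + (4) + (0) + (0) + (0)] = 0/24 = 0
  <chi_8*chi_6, chi_8> = (1/24)[1*(4)*conj(2) + 1*(4)*conj(2) + 2*(-1)*conj(-1) + 2*(1)*conj(-1) + 2*(-4)*conj(2) + 2*(1)*conj(-1) + 2*(-1)*conj(-1) + 6*(0)*conj(0) + 6*(0)*conj(0)]
      = (1/24)[(8) + (8) + (2) + (-2) + (-16) + (-2) + (2) + (0) + (0)] = 0/24 = 0
  <chi_8*chi_6, chi_9> = (1/24)[1*(4)*conj(2) + 1*(4)*conj(-2) + 2*(-1)*conj(-sqrt(3)) + 2*(1)*conj(1) + 2*(-4)*conj(0) + 2*(1)*conj(-1) + 2*(-1)*conj(sqrt(3)) + 6*(0)*conj(0) + 6*(0)*conj(0)]
      = (1/24)[(8) + (-8) + (2*sqrt(3)) + (2) + (0) + (-2) + (-2*sqrt(3)) + (0) + (0)] = 0/24 = 0
Hence the multiplicities are chi_3: 1, chi_4: 1, chi_6: 1. Dimension check: dim(chi_8)*dim(chi_6) = 2*2 = 4 and sum (mult * dim) = 1*1 + 1*1 + 1*2 = 4.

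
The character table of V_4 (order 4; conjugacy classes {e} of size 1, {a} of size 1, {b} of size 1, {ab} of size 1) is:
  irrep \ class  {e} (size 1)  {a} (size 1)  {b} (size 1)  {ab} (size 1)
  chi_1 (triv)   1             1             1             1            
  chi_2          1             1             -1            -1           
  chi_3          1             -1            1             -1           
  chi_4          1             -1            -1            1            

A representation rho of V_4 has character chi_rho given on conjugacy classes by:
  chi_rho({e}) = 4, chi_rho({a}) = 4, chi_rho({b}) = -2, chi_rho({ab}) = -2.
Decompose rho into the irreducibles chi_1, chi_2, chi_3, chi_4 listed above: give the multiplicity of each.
Multiplicities: chi_1: 1, chi_2: 3, chi_3: 0, chi_4: 0.

Why: Use <chi_rho, chi> = (1/|G|) sum_C |C| * chi_rho(C) * conj(chi(C)) with |G| = 4 for each irreducible chi in the table:
  <chi_rho, chi_1> = (1/4)[1*(4)*conj(1) + 1*(4)*conj(1) + 1*(-2)*conj(1) + 1*(-2)*conj(1)]
      = (1/4)[(4) + (4) + (-2) + (-2)] = 4/4 = 1
  <chi_rho, chi_2> = (1/4)[1*(4)*conj(1) + 1*(4)*conj(1) + 1*(-2)*conj(-1) + 1*(-2)*conj(-1)]
      = (1/4)[(4) + (4) + (2) + (2)] = 12/4 = 3
  <chi_rho, chi_3> = (1/4)[1*(4)*conj(1) + 1*(4)*conj(-1) + 1*(-2)*conj(1) + 1*(-2)*conj(-1)]
      = (1/4)[(4) + (-4) + (-2) + (2)] = 0/4 = 0
  <chi_rho, chi_4> = (1/4)[1*(4)*conj(1) + 1*(4)*conj(-1) + 1*(-2)*conj(-1) + 1*(-2)*conj(1)]
      = (1/4)[(4) + (-4) + (2) + (-2)] = 0/4 = 0
Dimension check: dim(rho) = sum (mult * dim) = 1*1 + 3*1 + 0*1 + 0*1 = 4 = chi_rho(e) = 4.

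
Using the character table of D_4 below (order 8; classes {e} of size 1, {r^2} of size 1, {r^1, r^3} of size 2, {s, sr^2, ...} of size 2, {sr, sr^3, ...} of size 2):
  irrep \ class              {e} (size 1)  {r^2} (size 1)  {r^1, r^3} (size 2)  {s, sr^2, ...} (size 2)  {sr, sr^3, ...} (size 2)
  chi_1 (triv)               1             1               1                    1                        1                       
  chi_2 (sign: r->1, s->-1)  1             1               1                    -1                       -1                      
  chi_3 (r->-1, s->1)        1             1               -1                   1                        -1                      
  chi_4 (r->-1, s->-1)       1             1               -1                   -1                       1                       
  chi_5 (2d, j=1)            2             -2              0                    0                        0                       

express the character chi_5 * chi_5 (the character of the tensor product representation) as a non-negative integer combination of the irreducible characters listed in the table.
chi_5 tensor chi_5 = chi_1 + chi_2 + chi_3 + chi_4 (all other irreducibles have multiplicity 0).

Working: The character of a tensor product is the pointwise product (chi_5 * chi_5)(C) = chi_5(C) * chi_5(C):
  {e}: (2)*(2), {r^2}: (-2)*(-2), {r^1, r^3}: (0)*(0), {s, sr^2, ...}: (0)*(0), {sr, sr^3, ...}: (0)*(0)
so (chi_5 * chi_5) takes values
  {e} -> 4, {r^2} -> 4, {r^1, r^3} -> 0, {s, sr^2, ...} -> 0, {sr, sr^3, ...} -> 0.
Now take the inner product of this character with each irreducible chi from the table, <chi_5*chi_5, chi> = (1/8) sum_C |C| (chi_5*chi_5)(C) conj(chi(C)):
  <chi_5*chi_5, chi_1> = (1/8)[1*(4)*conj(1) + 1*(4)*conj(1) + 2*(0)*conj(1) + 2*(0)*conj(1) + 2*(0)*conj(1)]
      = (1/8)[(4) + (4) + (0) + (0) + (0)] = 8/8 = 1
  <chi_5*chi_5, chi_2> = (1/8)[1*(4)*conj(1) + 1*(4)*conj(1) + 2*(0)*conj(1) + 2*(0)*conj(-1) + 2*(0)*conj(-1)]
      = (1/8)[(4) + (4) + (0) + (0) + (0)] = 8/8 = 1
  <chi_5*chi_5, chi_3> = (1/8)[1*(4)*conj(1) + 1*(4)*conj(1) + 2*(0)*conj(-1) + 2*(0)*conj(1) + 2*(0)*conj(-1)]
      = (1/8)[(4) + (4) + (0) + (0) + (0)] = 8/8 = 1
  <chi_5*chi_5, chi_4> = (1/8)[1*(4)*conj(1) + 1*(4)*conj(1) + 2*(0)*conj(-1) + 2*(0)*conj(-1) + 2*(0)*conj(1)]
      = (1/8)[(4) + (4) + (0) + (0) + (0)] = 8/8 = 1
  <chi_5*chi_5, chi_5> = (1/8)[1*(4)*conj(2) + 1*(4)*conj(-2) + 2*(0)*conj(0) + 2*(0)*conj(0) + 2*(0)*conj(0)]
      = (1/8)[(8) + (-8) + (0) + (0) + (0)] = 0/8 = 0
Hence the multiplicities are chi_1: 1, chi_2: 1, chi_3: 1, chi_4: 1. Dimension check: dim(chi_5)*dim(chi_5) = 2*2 = 4 and sum (mult * dim) = 1*1 + 1*1 + 1*1 + 1*1 = 4.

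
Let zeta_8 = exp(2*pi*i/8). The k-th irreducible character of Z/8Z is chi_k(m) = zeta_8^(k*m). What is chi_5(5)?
chi_5(5) = zeta_8^25 = exp(I*pi/4)

Working: chi_5(5) = zeta_8^(5*5) = zeta_8^25. Since zeta_8^8 = 1, this equals zeta_8^1 = exp(2*pi*i*1/8) = exp(I*pi/4).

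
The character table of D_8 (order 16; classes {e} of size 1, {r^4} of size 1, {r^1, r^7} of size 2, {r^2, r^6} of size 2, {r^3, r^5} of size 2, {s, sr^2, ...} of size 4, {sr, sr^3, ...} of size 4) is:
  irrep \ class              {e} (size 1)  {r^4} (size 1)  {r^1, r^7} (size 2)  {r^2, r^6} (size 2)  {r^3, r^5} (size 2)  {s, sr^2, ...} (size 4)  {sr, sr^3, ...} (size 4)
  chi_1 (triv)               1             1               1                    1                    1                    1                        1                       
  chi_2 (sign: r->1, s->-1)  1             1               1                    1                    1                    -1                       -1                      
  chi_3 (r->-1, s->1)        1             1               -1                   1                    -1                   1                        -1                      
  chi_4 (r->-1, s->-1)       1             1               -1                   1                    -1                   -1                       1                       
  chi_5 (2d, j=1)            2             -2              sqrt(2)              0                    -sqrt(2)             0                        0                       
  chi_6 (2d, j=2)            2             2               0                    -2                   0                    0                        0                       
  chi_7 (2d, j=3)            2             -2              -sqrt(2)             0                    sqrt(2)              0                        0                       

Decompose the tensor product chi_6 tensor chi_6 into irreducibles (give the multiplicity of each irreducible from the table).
chi_6 tensor chi_6 = chi_1 + chi_2 + chi_3 + chi_4 (all other irreducibles have multiplicity 0).

Why: The character of a tensor product is the pointwise product (chi_6 * chi_6)(C) = chi_6(C) * chi_6(C):
  {e}: (2)*(2), {r^4}: (2)*(2), {r^1, r^7}: (0)*(0), {r^2, r^6}: (-2)*(-2), {r^3, r^5}: (0)*(0), {s, sr^2, ...}: (0)*(0), {sr, sr^3, ...}: (0)*(0)
so (chi_6 * chi_6) takes values
  {e} -> 4, {r^4} -> 4, {r^1, r^7} -> 0, {r^2, r^6} -> 4, {r^3, r^5} -> 0, {s, sr^2, ...} -> 0, {sr, sr^3, ...} -> 0.
Now take the inner product of this character with each irreducible chi from the table, <chi_6*chi_6, chi> = (1/16) sum_C |C| (chi_6*chi_6)(C) conj(chi(C)):
  <chi_6*chi_6, chi_1> = (1/16)[1*(4)*conj(1) + 1*(4)*conj(1) + 2*(0)*conj(1) + 2*(4)*conj(1) + 2*(0)*conj(1) + 4*(0)*conj(1) + 4*(0)*conj(1)]
      = (1/16)[(4) + (4) + (0) + (8) + (0) + (0) + (0)] = 16/16 = 1
  <chi_6*chi_6, chi_2> = (1/16)[1*(4)*conj(1) + 1*(4)*conj(1) + 2*(0)*conj(1) + 2*(4)*conj(1) + 2*(0)*conj(1) + 4*(0)*conj(-1) + 4*(0)*conj(-1)]
      = (1/16)[(4) + (4) + (0) + (8) + (0) + (0) + (0)] = 16/16 = 1
  <chi_6*chi_6, chi_3> = (1/16)[1*(4)*conj(1) + 1*(4)*conj(1) + 2*(0)*conj(-1) + 2*(4)*conj(1) + 2*(0)*conj(-1) + 4*(0)*conj(1) + 4*(0)*conj(-1)]
      = (1/16)[(4) + (4) + (0) + (8) + (0) + (0) + (0)] = 16/16 = 1
  <chi_6*chi_6, chi_4> = (1/16)[1*(4)*conj(1) + 1*(4)*conj(1) + 2*(0)*conj(-1) + 2*(4)*conj(1) + 2*(0)*conj(-1) + 4*(0)*conj(-1) + 4*(0)*conj(1)]
      = (1/16)[(4) + (4) + (0) + (8) + (0) + (0) + (0)] = 16/16 = 1
  <chi_6*chi_6, chi_5> = (1/16)[1*(4)*conj(2) + 1*(4)*conj(-2) + 2*(0)*conj(sqrt(2)) + 2*(4)*conj(0) + 2*(0)*conj(-sqrt(2)) + 4*(0)*conj(0) + 4*(0)*conj(0)]
      = (1/16)[(8) + (-8) + (0) + (0) + (0) + (0) + (0)] = 0/16 = 0
  <chi_6*chi_6, chi_6> = (1/16)[1*(4)*conj(2) + 1*(4)*conj(2) + 2*(0)*conj(0) + 2*(4)*conj(-2) + 2*(0)*conj(0) + 4*(0)*conj(0) + 4*(0)*conj(0)]
      = (1/16)[(8) + (8) + (0) + (-16) + (0) + (0) + (0)] = 0/16 = 0
  <chi_6*chi_6, chi_7> = (1/16)[1*(4)*conj(2) + 1*(4)*conj(-2) + 2*(0)*conj(-sqrt(2)) + 2*(4)*conj(0) + 2*(0)*conj(sqrt(2)) + 4*(0)*conj(0) + 4*(0)*conj(0)]
      = (1/16)[(8) + (-8) + (0) + (0) + (0) + (0) + (0)] = 0/16 = 0
Hence the multiplicities are chi_1: 1, chi_2: 1, chi_3: 1, chi_4: 1. Dimension check: dim(chi_6)*dim(chi_6) = 2*2 = 4 and sum (mult * dim) = 1*1 + 1*1 + 1*1 + 1*1 = 4.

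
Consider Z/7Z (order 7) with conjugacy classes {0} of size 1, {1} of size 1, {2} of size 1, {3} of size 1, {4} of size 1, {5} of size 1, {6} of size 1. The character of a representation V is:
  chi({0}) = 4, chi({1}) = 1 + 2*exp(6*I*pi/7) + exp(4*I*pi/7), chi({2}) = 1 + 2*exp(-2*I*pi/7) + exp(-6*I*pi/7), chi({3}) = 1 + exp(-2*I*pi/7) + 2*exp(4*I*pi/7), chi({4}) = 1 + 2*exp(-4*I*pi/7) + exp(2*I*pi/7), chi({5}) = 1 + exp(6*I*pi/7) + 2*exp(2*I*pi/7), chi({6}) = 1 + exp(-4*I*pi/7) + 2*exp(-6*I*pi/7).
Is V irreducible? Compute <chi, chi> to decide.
Not irreducible (reducible): <chi, chi> = 6 > 1.

Explanation: <chi, chi> = (1/|G|) sum_C |C| * |chi(C)|^2 = (1/7)[1*|4|^2 + 1*|1 + 2*exp(6*I*pi/7) + exp(4*I*pi/7)|^2 + 1*|1 + 2*exp(-2*I*pi/7) + exp(-6*I*pi/7)|^2 + 1*|1 + exp(-2*I*pi/7) + 2*exp(4*I*pi/7)|^2 + 1*|1 + 2*exp(-4*I*pi/7) + exp(2*I*pi/7)|^2 + 1*|1 + exp(6*I*pi/7) + 2*exp(2*I*pi/7)|^2 + 1*|1 + exp(-4*I*pi/7) + 2*exp(-6*I*pi/7)|^2]
  = (1/7)[(16) + (6 + 2*exp(-2*I*pi/7) + exp(-4*I*pi/7) + 2*exp(-6*I*pi/7) + 2*exp(6*I*pi/7) + exp(4*I*pi/7) + 2*exp(2*I*pi/7)) + (6 + 2*exp(-4*I*pi/7) + 2*exp(-2*I*pi/7) + exp(-6*I*pi/7) + exp(6*I*pi/7) + 2*exp(2*I*pi/7) + 2*exp(4*I*pi/7)) + (6 + 2*exp(-4*I*pi/7) + 2*exp(-6*I*pi/7) + exp(-2*I*pi/7) + exp(2*I*pi/7) + 2*exp(6*I*pi/7) + 2*exp(4*I*pi/7)) + (6 + 2*exp(-4*I*pi/7) + 2*exp(-6*I*pi/7) + exp(-2*I*pi/7) + exp(2*I*pi/7) + 2*exp(6*I*pi/7) + 2*exp(4*I*pi/7)) + (6 + 2*exp(-4*I*pi/7) + 2*exp(-2*I*pi/7) + exp(-6*I*pi/7) + exp(6*I*pi/7) + 2*exp(2*I*pi/7) + 2*exp(4*I*pi/7)) + (6 + 2*exp(-2*I*pi/7) + exp(-4*I*pi/7) + 2*exp(-6*I*pi/7) + 2*exp(6*I*pi/7) + exp(4*I*pi/7) + 2*exp(2*I*pi/7))] = 42/7 = 6.
(Exp terms are combined using exp(i*s)*conj(exp(i*t)) = exp(i*(s-t)), and sums of them are collapsed using the identity that for every m > 1 the m distinct m-th roots of unity sum to 0, e.g. 1 + exp(2*I*pi/3) + exp(-2*I*pi/3) = 0.)
A character is irreducible iff <chi, chi> = 1, so this representation is reducible.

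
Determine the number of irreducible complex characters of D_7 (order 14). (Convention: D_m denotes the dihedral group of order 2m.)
5

Details: The number of irreducible complex representations of a finite group equals its number of conjugacy classes. D_7 has 5 conjugacy classes ((n+3)/2 for n odd), so D_7 (order 14) has exactly 5 irreducible complex representations.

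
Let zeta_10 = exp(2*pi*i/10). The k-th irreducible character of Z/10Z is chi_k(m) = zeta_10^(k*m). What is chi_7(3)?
chi_7(3) = zeta_10^21 = exp(I*pi/5)

Justification: chi_7(3) = zeta_10^(7*3) = zeta_10^21. Since zeta_10^10 = 1, this equals zeta_10^1 = exp(2*pi*i*1/10) = exp(I*pi/5).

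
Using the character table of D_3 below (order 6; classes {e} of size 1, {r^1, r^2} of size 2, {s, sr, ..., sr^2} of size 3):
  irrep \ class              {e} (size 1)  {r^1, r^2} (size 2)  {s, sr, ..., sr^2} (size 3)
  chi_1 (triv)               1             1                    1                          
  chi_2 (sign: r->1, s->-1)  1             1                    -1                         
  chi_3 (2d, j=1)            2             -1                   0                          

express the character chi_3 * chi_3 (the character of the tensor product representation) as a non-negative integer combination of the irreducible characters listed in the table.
chi_3 tensor chi_3 = chi_1 + chi_2 + chi_3 (all other irreducibles have multiplicity 0).

Reasoning: The character of a tensor product is the pointwise product (chi_3 * chi_3)(C) = chi_3(C) * chi_3(C):
  {e}: (2)*(2), {r^1, r^2}: (-1)*(-1), {s, sr, ..., sr^2}: (0)*(0)
so (chi_3 * chi_3) takes values
  {e} -> 4, {r^1, r^2} -> 1, {s, sr, ..., sr^2} -> 0.
Now take the inner product of this character with each irreducible chi from the table, <chi_3*chi_3, chi> = (1/6) sum_C |C| (chi_3*chi_3)(C) conj(chi(C)):
  <chi_3*chi_3, chi_1> = (1/6)[1*(4)*conj(1) + 2*(1)*conj(1) + 3*(0)*conj(1)]
      = (1/6)[(4) + (2) + (0)] = 6/6 = 1
  <chi_3*chi_3, chi_2> = (1/6)[1*(4)*conj(1) + 2*(1)*conj(1) + 3*(0)*conj(-1)]
      = (1/6)[(4) + (2) + (0)] = 6/6 = 1
  <chi_3*chi_3, chi_3> = (1/6)[1*(4)*conj(2) + 2*(1)*conj(-1) + 3*(0)*conj(0)]
      = (1/6)[(8) + (-2) + (0)] = 6/6 = 1
Hence the multiplicities are chi_1: 1, chi_2: 1, chi_3: 1. Dimension check: dim(chi_3)*dim(chi_3) = 2*2 = 4 and sum (mult * dim) = 1*1 + 1*1 + 1*2 = 4.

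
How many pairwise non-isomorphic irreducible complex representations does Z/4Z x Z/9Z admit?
36

Proof sketch: The number of irreducible complex representations of a finite group equals its number of conjugacy classes. Z/4Z x Z/9Z is abelian of order 36, so every element is its own conjugacy class: 36 classes, so Z/4Z x Z/9Z (order 36) has exactly 36 irreducible complex representations.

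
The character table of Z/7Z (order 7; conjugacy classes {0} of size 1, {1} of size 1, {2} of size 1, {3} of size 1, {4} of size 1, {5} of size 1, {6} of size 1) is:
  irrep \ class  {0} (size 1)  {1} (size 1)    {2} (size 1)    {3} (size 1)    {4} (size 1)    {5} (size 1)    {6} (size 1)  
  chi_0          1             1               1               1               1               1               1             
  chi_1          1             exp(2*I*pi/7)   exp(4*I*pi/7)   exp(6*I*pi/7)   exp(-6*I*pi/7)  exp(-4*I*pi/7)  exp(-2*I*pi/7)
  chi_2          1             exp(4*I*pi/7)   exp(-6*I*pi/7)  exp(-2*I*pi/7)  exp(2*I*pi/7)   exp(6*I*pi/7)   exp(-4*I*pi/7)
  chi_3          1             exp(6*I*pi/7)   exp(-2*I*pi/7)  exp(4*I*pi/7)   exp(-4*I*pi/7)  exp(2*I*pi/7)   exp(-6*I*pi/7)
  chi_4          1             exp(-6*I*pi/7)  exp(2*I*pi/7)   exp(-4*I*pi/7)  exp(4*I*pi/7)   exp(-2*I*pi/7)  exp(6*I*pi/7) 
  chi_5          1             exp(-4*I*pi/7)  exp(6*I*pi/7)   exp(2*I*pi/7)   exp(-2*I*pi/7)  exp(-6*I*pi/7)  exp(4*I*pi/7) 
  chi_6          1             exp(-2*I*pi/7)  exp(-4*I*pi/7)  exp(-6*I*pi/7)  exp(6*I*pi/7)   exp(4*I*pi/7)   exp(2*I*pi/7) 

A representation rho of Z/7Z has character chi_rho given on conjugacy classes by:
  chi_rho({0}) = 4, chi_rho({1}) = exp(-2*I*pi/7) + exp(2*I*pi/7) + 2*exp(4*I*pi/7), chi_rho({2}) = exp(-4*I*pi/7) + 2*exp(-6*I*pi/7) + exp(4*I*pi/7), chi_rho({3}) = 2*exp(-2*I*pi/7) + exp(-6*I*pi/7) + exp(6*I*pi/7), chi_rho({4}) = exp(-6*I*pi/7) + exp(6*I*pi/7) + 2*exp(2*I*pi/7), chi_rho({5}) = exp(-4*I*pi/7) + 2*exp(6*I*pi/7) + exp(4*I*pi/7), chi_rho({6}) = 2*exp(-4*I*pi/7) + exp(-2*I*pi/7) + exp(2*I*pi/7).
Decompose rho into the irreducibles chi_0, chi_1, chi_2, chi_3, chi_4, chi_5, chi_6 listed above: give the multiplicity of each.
Multiplicities: chi_0: 0, chi_1: 1, chi_2: 2, chi_3: 0, chi_4: 0, chi_5: 0, chi_6: 1.

Argument: Use <chi_rho, chi> = (1/|G|) sum_C |C| * chi_rho(C) * conj(chi(C)) with |G| = 7 for each irreducible chi in the table:
  <chi_rho, chi_0> = (1/7)[1*(4)*conj(1) + 1*(exp(-2*I*pi/7) + exp(2*I*pi/7) + 2*exp(4*I*pi/7))*conj(1) + 1*(exp(-4*I*pi/7) + 2*exp(-6*I*pi/7) + exp(4*I*pi/7))*conj(1) + 1*(2*exp(-2*I*pi/7) + exp(-6*I*pi/7) + exp(6*I*pi/7))*conj(1) + 1*(exp(-6*I*pi/7) + exp(6*I*pi/7) + 2*exp(2*I*pi/7))*conj(1) + 1*(exp(-4*I*pi/7) + 2*exp(6*I*pi/7) + exp(4*I*pi/7))*conj(1) + 1*(2*exp(-4*I*pi/7) + exp(-2*I*pi/7) + exp(2*I*pi/7))*conj(1)]
      = (1/7)[(4) + (exp(-2*I*pi/7) + exp(2*I*pi/7) + 2*exp(4*I*pi/7)) + (exp(-4*I*pi/7) + 2*exp(-6*I*pi/7) + exp(4*I*pi/7)) + (2*exp(-2*I*pi/7) + exp(-6*I*pi/7) + exp(6*I*pi/7)) + (exp(-6*I*pi/7) + exp(6*I*pi/7) + 2*exp(2*I*pi/7)) + (exp(-4*I*pi/7) + 2*exp(6*I*pi/7) + exp(4*I*pi/7)) + (2*exp(-4*I*pi/7) + exp(-2*I*pi/7) + exp(2*I*pi/7))] = 0/7 = 0
  <chi_rho, chi_1> = (1/7)[1*(4)*conj(1) + 1*(exp(-2*I*pi/7) + exp(2*I*pi/7) + 2*exp(4*I*pi/7))*conj(exp(2*I*pi/7)) + 1*(exp(-4*I*pi/7) + 2*exp(-6*I*pi/7) + exp(4*I*pi/7))*conj(exp(4*I*pi/7)) + 1*(2*exp(-2*I*pi/7) + exp(-6*I*pi/7) + exp(6*I*pi/7))*conj(exp(6*I*pi/7)) + 1*(exp(-6*I*pi/7) + exp(6*I*pi/7) + 2*exp(2*I*pi/7))*conj(exp(-6*I*pi/7)) + 1*(exp(-4*I*pi/7) + 2*exp(6*I*pi/7) + exp(4*I*pi/7))*conj(exp(-4*I*pi/7)) + 1*(2*exp(-4*I*pi/7) + exp(-2*I*pi/7) + exp(2*I*pi/7))*conj(exp(-2*I*pi/7))]
      = (1/7)[(4) + (1 + exp(-4*I*pi/7) + 2*exp(2*I*pi/7)) + (1 + exp(6*I*pi/7) + 2*exp(4*I*pi/7)) + (1 + exp(2*I*pi/7) + 2*exp(6*I*pi/7)) + (1 + 2*exp(-6*I*pi/7) + exp(-2*I*pi/7)) + (1 + 2*exp(-4*I*pi/7) + exp(-6*I*pi/7)) + (1 + 2*exp(-2*I*pi/7) + exp(4*I*pi/7))] = 7/7 = 1
  <chi_rho, chi_2> = (1/7)[1*(4)*conj(1) + 1*(exp(-2*I*pi/7) + exp(2*I*pi/7) + 2*exp(4*I*pi/7))*conj(exp(4*I*pi/7)) + 1*(exp(-4*I*pi/7) + 2*exp(-6*I*pi/7) + exp(4*I*pi/7))*conj(exp(-6*I*pi/7)) + 1*(2*exp(-2*I*pi/7) + exp(-6*I*pi/7) + exp(6*I*pi/7))*conj(exp(-2*I*pi/7)) + 1*(exp(-6*I*pi/7) + exp(6*I*pi/7) + 2*exp(2*I*pi/7))*conj(exp(2*I*pi/7)) + 1*(exp(-4*I*pi/7) + 2*exp(6*I*pi/7) + exp(4*I*pi/7))*conj(exp(6*I*pi/7)) + 1*(2*exp(-4*I*pi/7) + exp(-2*I*pi/7) + exp(2*I*pi/7))*conj(exp(-4*I*pi/7))]
      = (1/7)[(4) + (2 + exp(-2*I*pi/7) + exp(-6*I*pi/7)) + (2 + exp(-4*I*pi/7) + exp(2*I*pi/7)) + (2 + exp(-4*I*pi/7) + exp(-6*I*pi/7)) + (2 + exp(6*I*pi/7) + exp(4*I*pi/7)) + (2 + exp(-2*I*pi/7) + exp(4*I*pi/7)) + (2 + exp(6*I*pi/7) + exp(2*I*pi/7))] = 14/7 = 2
  <chi_rho, chi_3> = (1/7)[1*(4)*conj(1) + 1*(exp(-2*I*pi/7) + exp(2*I*pi/7) + 2*exp(4*I*pi/7))*conj(exp(6*I*pi/7)) + 1*(exp(-4*I*pi/7) + 2*exp(-6*I*pi/7) + exp(4*I*pi/7))*conj(exp(-2*I*pi/7)) + 1*(2*exp(-2*I*pi/7) + exp(-6*I*pi/7) + exp(6*I*pi/7))*conj(exp(4*I*pi/7)) + 1*(exp(-6*I*pi/7) + exp(6*I*pi/7) + 2*exp(2*I*pi/7))*conj(exp(-4*I*pi/7)) + 1*(exp(-4*I*pi/7) + 2*exp(6*I*pi/7) + exp(4*I*pi/7))*conj(exp(2*I*pi/7)) + 1*(2*exp(-4*I*pi/7) + exp(-2*I*pi/7) + exp(2*I*pi/7))*conj(exp(-6*I*pi/7))]
      = (1/7)[(4) + (2*exp(-2*I*pi/7) + exp(-4*I*pi/7) + exp(6*I*pi/7)) + (2*exp(-4*I*pi/7) + exp(-2*I*pi/7) + exp(6*I*pi/7)) + (2*exp(-6*I*pi/7) + exp(2*I*pi/7) + exp(4*I*pi/7)) + (exp(-4*I*pi/7) + exp(-2*I*pi/7) + 2*exp(6*I*pi/7)) + (exp(-6*I*pi/7) + exp(2*I*pi/7) + 2*exp(4*I*pi/7)) + (exp(-6*I*pi/7) + exp(4*I*pi/7) + 2*exp(2*I*pi/7))] = 0/7 = 0
  <chi_rho, chi_4> = (1/7)[1*(4)*conj(1) + 1*(exp(-2*I*pi/7) + exp(2*I*pi/7) + 2*exp(4*I*pi/7))*conj(exp(-6*I*pi/7)) + 1*(exp(-4*I*pi/7) + 2*exp(-6*I*pi/7) + exp(4*I*pi/7))*conj(exp(2*I*pi/7)) + 1*(2*exp(-2*I*pi/7) + exp(-6*I*pi/7) + exp(6*I*pi/7))*conj(exp(-4*I*pi/7)) + 1*(exp(-6*I*pi/7) + exp(6*I*pi/7) + 2*exp(2*I*pi/7))*conj(exp(4*I*pi/7)) + 1*(exp(-4*I*pi/7) + 2*exp(6*I*pi/7) + exp(4*I*pi/7))*conj(exp(-2*I*pi/7)) + 1*(2*exp(-4*I*pi/7) + exp(-2*I*pi/7) + exp(2*I*pi/7))*conj(exp(6*I*pi/7))]
      = (1/7)[(4) + (2*exp(-4*I*pi/7) + exp(-6*I*pi/7) + exp(4*I*pi/7)) + (exp(-6*I*pi/7) + exp(2*I*pi/7) + 2*exp(6*I*pi/7)) + (exp(-4*I*pi/7) + exp(-2*I*pi/7) + 2*exp(2*I*pi/7)) + (2*exp(-2*I*pi/7) + exp(2*I*pi/7) + exp(4*I*pi/7)) + (2*exp(-6*I*pi/7) + exp(-2*I*pi/7) + exp(6*I*pi/7)) + (exp(-4*I*pi/7) + exp(6*I*pi/7) + 2*exp(4*I*pi/7))] = 0/7 = 0
  <chi_rho, chi_5> = (1/7)[1*(4)*conj(1) + 1*(exp(-2*I*pi/7) + exp(2*I*pi/7) + 2*exp(4*I*pi/7))*conj(exp(-4*I*pi/7)) + 1*(exp(-4*I*pi/7) + 2*exp(-6*I*pi/7) + exp(4*I*pi/7))*conj(exp(6*I*pi/7)) + 1*(2*exp(-2*I*pi/7) + exp(-6*I*pi/7) + exp(6*I*pi/7))*conj(exp(2*I*pi/7)) + 1*(exp(-6*I*pi/7) + exp(6*I*pi/7) + 2*exp(2*I*pi/7))*conj(exp(-2*I*pi/7)) + 1*(exp(-4*I*pi/7) + 2*exp(6*I*pi/7) + exp(4*I*pi/7))*conj(exp(-6*I*pi/7)) + 1*(2*exp(-4*I*pi/7) + exp(-2*I*pi/7) + exp(2*I*pi/7))*conj(exp(4*I*pi/7))]
      = (1/7)[(4) + (2*exp(-6*I*pi/7) + exp(6*I*pi/7) + exp(2*I*pi/7)) + (exp(-2*I*pi/7) + exp(4*I*pi/7) + 2*exp(2*I*pi/7)) + (2*exp(-4*I*pi/7) + exp(6*I*pi/7) + exp(4*I*pi/7)) + (exp(-4*I*pi/7) + exp(-6*I*pi/7) + 2*exp(4*I*pi/7)) + (2*exp(-2*I*pi/7) + exp(-4*I*pi/7) + exp(2*I*pi/7)) + (exp(-2*I*pi/7) + exp(-6*I*pi/7) + 2*exp(6*I*pi/7))] = 0/7 = 0
  <chi_rho, chi_6> = (1/7)[1*(4)*conj(1) + 1*(exp(-2*I*pi/7) + exp(2*I*pi/7) + 2*exp(4*I*pi/7))*conj(exp(-2*I*pi/7)) + 1*(exp(-4*I*pi/7) + 2*exp(-6*I*pi/7) + exp(4*I*pi/7))*conj(exp(-4*I*pi/7)) + 1*(2*exp(-2*I*pi/7) + exp(-6*I*pi/7) + exp(6*I*pi/7))*conj(exp(-6*I*pi/7)) + 1*(exp(-6*I*pi/7) + exp(6*I*pi/7) + 2*exp(2*I*pi/7))*conj(exp(6*I*pi/7)) + 1*(exp(-4*I*pi/7) + 2*exp(6*I*pi/7) + exp(4*I*pi/7))*conj(exp(4*I*pi/7)) + 1*(2*exp(-4*I*pi/7) + exp(-2*I*pi/7) + exp(2*I*pi/7))*conj(exp(2*I*pi/7))]
      = (1/7)[(4) + (1 + 2*exp(6*I*pi/7) + exp(4*I*pi/7)) + (1 + 2*exp(-2*I*pi/7) + exp(-6*I*pi/7)) + (1 + exp(-2*I*pi/7) + 2*exp(4*I*pi/7)) + (1 + 2*exp(-4*I*pi/7) + exp(2*I*pi/7)) + (1 + exp(6*I*pi/7) + 2*exp(2*I*pi/7)) + (1 + exp(-4*I*pi/7) + 2*exp(-6*I*pi/7))] = 7/7 = 1
(Exp terms are combined using exp(i*s)*conj(exp(i*t)) = exp(i*(s-t)), and sums of them are collapsed using the identity that for every m > 1 the m distinct m-th roots of unity sum to 0, e.g. 1 + exp(2*I*pi/3) + exp(-2*I*pi/3) = 0.)
Dimension check: dim(rho) = sum (mult * dim) = 0*1 + 1*1 + 2*1 + 0*1 + 0*1 + 0*1 + 1*1 = 4 = chi_rho(e) = 4.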